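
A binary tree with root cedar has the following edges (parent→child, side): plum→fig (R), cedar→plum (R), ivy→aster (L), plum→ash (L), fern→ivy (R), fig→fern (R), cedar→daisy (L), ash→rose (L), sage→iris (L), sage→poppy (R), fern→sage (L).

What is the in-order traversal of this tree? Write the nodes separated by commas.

In-order visits the left subtree, then the node, then the right subtree.
At cedar: go left to daisy.
  daisy is a leaf — visit daisy.
Visit cedar.
At cedar: go right to plum.
  At plum: go left to ash.
    At ash: go left to rose.
      rose is a leaf — visit rose.
    Visit ash.
    At ash: no right child.
  Visit plum.
  At plum: go right to fig.
    At fig: no left child.
    Visit fig.
    At fig: go right to fern.
      At fern: go left to sage.
        At sage: go left to iris.
          iris is a leaf — visit iris.
        Visit sage.
        At sage: go right to poppy.
          poppy is a leaf — visit poppy.
      Visit fern.
      At fern: go right to ivy.
        At ivy: go left to aster.
          aster is a leaf — visit aster.
        Visit ivy.
        At ivy: no right child.

daisy, cedar, rose, ash, plum, fig, iris, sage, poppy, fern, aster, ivy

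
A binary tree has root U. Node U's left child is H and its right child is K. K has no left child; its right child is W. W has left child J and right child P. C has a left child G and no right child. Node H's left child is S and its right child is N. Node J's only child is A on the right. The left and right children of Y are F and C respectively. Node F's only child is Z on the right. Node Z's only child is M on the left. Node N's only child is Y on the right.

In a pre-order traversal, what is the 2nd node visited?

Pre-order visits the node, then its left subtree, then its right subtree.
Visit U.
At U: go left to H.
  Visit H.
  At H: go left to S.
    S is a leaf — visit S.
  At H: go right to N.
    Visit N.
    At N: no left child.
    At N: go right to Y.
      Visit Y.
      At Y: go left to F.
        Visit F.
        At F: no left child.
        At F: go right to Z.
          Visit Z.
          At Z: go left to M.
            M is a leaf — visit M.
          At Z: no right child.
      At Y: go right to C.
        Visit C.
        At C: go left to G.
          G is a leaf — visit G.
        At C: no right child.
At U: go right to K.
  Visit K.
  At K: no left child.
  At K: go right to W.
    Visit W.
    At W: go left to J.
      Visit J.
      At J: no left child.
      At J: go right to A.
        A is a leaf — visit A.
    At W: go right to P.
      P is a leaf — visit P.
Full pre-order sequence: U, H, S, N, Y, F, Z, M, C, G, K, W, J, A, P.

H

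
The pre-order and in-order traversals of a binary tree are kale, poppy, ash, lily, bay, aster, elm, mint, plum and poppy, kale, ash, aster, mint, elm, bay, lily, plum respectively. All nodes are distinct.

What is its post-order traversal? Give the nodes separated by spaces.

The first element of pre-order is the root; it splits in-order into left and right subtrees.
Root kale: left subtree has 1 node {poppy}, right has 7 {ash, aster, mint, elm, bay, lily, plum}.
  Root ash: left subtree has 0 nodes { }, right has 6 {aster, mint, elm, bay, lily, plum}.
    Root lily: left subtree has 4 nodes {aster, mint, elm, bay}, right has 1 {plum}.
      Root bay: left subtree has 3 nodes {aster, mint, elm}, right has 0 { }.
        Root aster: left subtree has 0 nodes { }, right has 2 {mint, elm}.
          Root elm: left subtree has 1 node {mint}, right has 0 { }.

poppy mint elm aster bay plum lily ash kale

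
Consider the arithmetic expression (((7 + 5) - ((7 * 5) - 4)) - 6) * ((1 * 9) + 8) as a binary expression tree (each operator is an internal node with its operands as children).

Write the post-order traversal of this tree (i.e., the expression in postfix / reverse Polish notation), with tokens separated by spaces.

7 5 + 7 5 * 4 - - 6 - 1 9 * 8 + *

Post-order on an expression tree gives postfix notation: for each operator, emit left operand, right operand, then the operator.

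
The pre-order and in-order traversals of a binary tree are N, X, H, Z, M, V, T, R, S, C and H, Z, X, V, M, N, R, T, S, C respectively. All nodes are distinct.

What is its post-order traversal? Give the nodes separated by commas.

The first element of pre-order is the root; it splits in-order into left and right subtrees.
Root N: left subtree has 5 nodes {H, Z, X, V, M}, right has 4 {R, T, S, C}.
  Root X: left subtree has 2 nodes {H, Z}, right has 2 {V, M}.
    Root H: left subtree has 0 nodes { }, right has 1 {Z}.
    Root M: left subtree has 1 node {V}, right has 0 { }.
  Root T: left subtree has 1 node {R}, right has 2 {S, C}.
    Root S: left subtree has 0 nodes { }, right has 1 {C}.

Z, H, V, M, X, R, C, S, T, N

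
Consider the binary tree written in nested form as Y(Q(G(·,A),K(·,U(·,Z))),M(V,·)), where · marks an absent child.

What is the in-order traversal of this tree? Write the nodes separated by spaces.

In-order visits the left subtree, then the node, then the right subtree.
At Y: go left to Q.
  At Q: go left to G.
    At G: no left child.
    Visit G.
    At G: go right to A.
      A is a leaf — visit A.
  Visit Q.
  At Q: go right to K.
    At K: no left child.
    Visit K.
    At K: go right to U.
      At U: no left child.
      Visit U.
      At U: go right to Z.
        Z is a leaf — visit Z.
Visit Y.
At Y: go right to M.
  At M: go left to V.
    V is a leaf — visit V.
  Visit M.
  At M: no right child.

G A Q K U Z Y V M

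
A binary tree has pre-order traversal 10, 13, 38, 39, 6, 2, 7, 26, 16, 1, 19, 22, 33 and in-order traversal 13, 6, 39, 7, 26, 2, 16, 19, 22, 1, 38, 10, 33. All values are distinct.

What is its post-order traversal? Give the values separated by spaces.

The first element of pre-order is the root; it splits in-order into left and right subtrees.
Root 10: left subtree has 11 nodes {13, 6, 39, 7, 26, 2, 16, 19, 22, 1, 38}, right has 1 {33}.
  Root 13: left subtree has 0 nodes { }, right has 10 {6, 39, 7, 26, 2, 16, 19, 22, 1, 38}.
    Root 38: left subtree has 9 nodes {6, 39, 7, 26, 2, 16, 19, 22, 1}, right has 0 { }.
      Root 39: left subtree has 1 node {6}, right has 7 {7, 26, 2, 16, 19, 22, 1}.
        Root 2: left subtree has 2 nodes {7, 26}, right has 4 {16, 19, 22, 1}.
          Root 7: left subtree has 0 nodes { }, right has 1 {26}.
          Root 16: left subtree has 0 nodes { }, right has 3 {19, 22, 1}.
            Root 1: left subtree has 2 nodes {19, 22}, right has 0 { }.
              Root 19: left subtree has 0 nodes { }, right has 1 {22}.

6 26 7 22 19 1 16 2 39 38 13 33 10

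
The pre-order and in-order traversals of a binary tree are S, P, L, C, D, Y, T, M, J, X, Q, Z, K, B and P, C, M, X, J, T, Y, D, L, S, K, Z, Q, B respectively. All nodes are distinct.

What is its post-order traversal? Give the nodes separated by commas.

The first element of pre-order is the root; it splits in-order into left and right subtrees.
Root S: left subtree has 9 nodes {P, C, M, X, J, T, Y, D, L}, right has 4 {K, Z, Q, B}.
  Root P: left subtree has 0 nodes { }, right has 8 {C, M, X, J, T, Y, D, L}.
    Root L: left subtree has 7 nodes {C, M, X, J, T, Y, D}, right has 0 { }.
      Root C: left subtree has 0 nodes { }, right has 6 {M, X, J, T, Y, D}.
        Root D: left subtree has 5 nodes {M, X, J, T, Y}, right has 0 { }.
          Root Y: left subtree has 4 nodes {M, X, J, T}, right has 0 { }.
            Root T: left subtree has 3 nodes {M, X, J}, right has 0 { }.
              Root M: left subtree has 0 nodes { }, right has 2 {X, J}.
                Root J: left subtree has 1 node {X}, right has 0 { }.
  Root Q: left subtree has 2 nodes {K, Z}, right has 1 {B}.
    Root Z: left subtree has 1 node {K}, right has 0 { }.

X, J, M, T, Y, D, C, L, P, K, Z, B, Q, S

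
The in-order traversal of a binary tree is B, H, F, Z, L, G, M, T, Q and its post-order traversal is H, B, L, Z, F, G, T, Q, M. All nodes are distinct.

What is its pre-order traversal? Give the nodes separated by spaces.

M G F B H Z L Q T

The last element of post-order is the root; it splits in-order into left and right subtrees.
Root M: left subtree has 6 nodes {B, H, F, Z, L, G}, right has 2 {T, Q}.
  Root G: left subtree has 5 nodes {B, H, F, Z, L}, right has 0 { }.
    Root F: left subtree has 2 nodes {B, H}, right has 2 {Z, L}.
      Root B: left subtree has 0 nodes { }, right has 1 {H}.
      Root Z: left subtree has 0 nodes { }, right has 1 {L}.
  Root Q: left subtree has 1 node {T}, right has 0 { }.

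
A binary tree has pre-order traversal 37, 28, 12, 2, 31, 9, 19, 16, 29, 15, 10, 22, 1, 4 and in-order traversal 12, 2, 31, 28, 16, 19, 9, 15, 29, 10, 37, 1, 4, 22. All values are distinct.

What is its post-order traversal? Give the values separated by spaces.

31 2 12 16 19 15 10 29 9 28 4 1 22 37

The first element of pre-order is the root; it splits in-order into left and right subtrees.
Root 37: left subtree has 10 nodes {12, 2, 31, 28, 16, 19, 9, 15, 29, 10}, right has 3 {1, 4, 22}.
  Root 28: left subtree has 3 nodes {12, 2, 31}, right has 6 {16, 19, 9, 15, 29, 10}.
    Root 12: left subtree has 0 nodes { }, right has 2 {2, 31}.
      Root 2: left subtree has 0 nodes { }, right has 1 {31}.
    Root 9: left subtree has 2 nodes {16, 19}, right has 3 {15, 29, 10}.
      Root 19: left subtree has 1 node {16}, right has 0 { }.
      Root 29: left subtree has 1 node {15}, right has 1 {10}.
  Root 22: left subtree has 2 nodes {1, 4}, right has 0 { }.
    Root 1: left subtree has 0 nodes { }, right has 1 {4}.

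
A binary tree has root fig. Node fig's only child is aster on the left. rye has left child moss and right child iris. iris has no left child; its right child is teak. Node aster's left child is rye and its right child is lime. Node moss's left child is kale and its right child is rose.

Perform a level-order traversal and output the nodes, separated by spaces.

fig aster rye lime moss iris kale rose teak

Level-order visits nodes level by level from the root, left to right within each level.
Level 0: fig
Level 1: aster
Level 2: rye, lime
Level 3: moss, iris
Level 4: kale, rose, teak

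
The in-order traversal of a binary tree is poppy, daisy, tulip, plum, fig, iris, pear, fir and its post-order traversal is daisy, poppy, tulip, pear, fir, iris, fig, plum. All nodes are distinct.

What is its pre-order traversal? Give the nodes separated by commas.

The last element of post-order is the root; it splits in-order into left and right subtrees.
Root plum: left subtree has 3 nodes {poppy, daisy, tulip}, right has 4 {fig, iris, pear, fir}.
  Root tulip: left subtree has 2 nodes {poppy, daisy}, right has 0 { }.
    Root poppy: left subtree has 0 nodes { }, right has 1 {daisy}.
  Root fig: left subtree has 0 nodes { }, right has 3 {iris, pear, fir}.
    Root iris: left subtree has 0 nodes { }, right has 2 {pear, fir}.
      Root fir: left subtree has 1 node {pear}, right has 0 { }.

plum, tulip, poppy, daisy, fig, iris, fir, pear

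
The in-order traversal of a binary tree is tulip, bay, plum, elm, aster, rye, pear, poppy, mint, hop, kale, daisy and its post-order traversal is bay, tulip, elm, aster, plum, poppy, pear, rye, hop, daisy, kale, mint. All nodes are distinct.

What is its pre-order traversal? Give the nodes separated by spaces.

The last element of post-order is the root; it splits in-order into left and right subtrees.
Root mint: left subtree has 8 nodes {tulip, bay, plum, elm, aster, rye, pear, poppy}, right has 3 {hop, kale, daisy}.
  Root rye: left subtree has 5 nodes {tulip, bay, plum, elm, aster}, right has 2 {pear, poppy}.
    Root plum: left subtree has 2 nodes {tulip, bay}, right has 2 {elm, aster}.
      Root tulip: left subtree has 0 nodes { }, right has 1 {bay}.
      Root aster: left subtree has 1 node {elm}, right has 0 { }.
    Root pear: left subtree has 0 nodes { }, right has 1 {poppy}.
  Root kale: left subtree has 1 node {hop}, right has 1 {daisy}.

mint rye plum tulip bay aster elm pear poppy kale hop daisy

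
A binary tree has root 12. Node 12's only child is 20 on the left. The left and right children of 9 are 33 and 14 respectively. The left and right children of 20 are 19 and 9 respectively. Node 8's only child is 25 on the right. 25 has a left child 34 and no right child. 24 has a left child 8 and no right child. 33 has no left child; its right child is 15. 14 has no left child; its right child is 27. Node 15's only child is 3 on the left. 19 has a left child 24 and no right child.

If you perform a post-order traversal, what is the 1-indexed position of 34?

1

Post-order visits the left subtree, then the right subtree, then the node.
At 12: go left to 20.
  At 20: go left to 19.
    At 19: go left to 24.
      At 24: go left to 8.
        At 8: no left child.
        At 8: go right to 25.
          At 25: go left to 34.
            34 is a leaf — visit 34.
          At 25: no right child.
          Visit 25.
        Visit 8.
      At 24: no right child.
      Visit 24.
    At 19: no right child.
    Visit 19.
  At 20: go right to 9.
    At 9: go left to 33.
      At 33: no left child.
      At 33: go right to 15.
        At 15: go left to 3.
          3 is a leaf — visit 3.
        At 15: no right child.
        Visit 15.
      Visit 33.
    At 9: go right to 14.
      At 14: no left child.
      At 14: go right to 27.
        27 is a leaf — visit 27.
      Visit 14.
    Visit 9.
  Visit 20.
At 12: no right child.
Visit 12.
Full post-order sequence: 34, 25, 8, 24, 19, 3, 15, 33, 27, 14, 9, 20, 12.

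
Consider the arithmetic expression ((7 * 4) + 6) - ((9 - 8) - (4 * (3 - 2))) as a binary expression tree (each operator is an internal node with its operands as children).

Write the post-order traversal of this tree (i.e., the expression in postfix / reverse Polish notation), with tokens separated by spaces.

Post-order on an expression tree gives postfix notation: for each operator, emit left operand, right operand, then the operator.

7 4 * 6 + 9 8 - 4 3 2 - * - -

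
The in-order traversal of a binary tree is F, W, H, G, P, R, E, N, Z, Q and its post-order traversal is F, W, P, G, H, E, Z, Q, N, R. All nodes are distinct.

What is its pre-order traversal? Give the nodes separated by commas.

The last element of post-order is the root; it splits in-order into left and right subtrees.
Root R: left subtree has 5 nodes {F, W, H, G, P}, right has 4 {E, N, Z, Q}.
  Root H: left subtree has 2 nodes {F, W}, right has 2 {G, P}.
    Root W: left subtree has 1 node {F}, right has 0 { }.
    Root G: left subtree has 0 nodes { }, right has 1 {P}.
  Root N: left subtree has 1 node {E}, right has 2 {Z, Q}.
    Root Q: left subtree has 1 node {Z}, right has 0 { }.

R, H, W, F, G, P, N, E, Q, Z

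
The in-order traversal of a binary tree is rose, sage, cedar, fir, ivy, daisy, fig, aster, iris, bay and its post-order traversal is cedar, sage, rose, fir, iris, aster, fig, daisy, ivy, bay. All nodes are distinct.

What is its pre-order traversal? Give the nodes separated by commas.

bay, ivy, fir, rose, sage, cedar, daisy, fig, aster, iris

The last element of post-order is the root; it splits in-order into left and right subtrees.
Root bay: left subtree has 9 nodes {rose, sage, cedar, fir, ivy, daisy, fig, aster, iris}, right has 0 { }.
  Root ivy: left subtree has 4 nodes {rose, sage, cedar, fir}, right has 4 {daisy, fig, aster, iris}.
    Root fir: left subtree has 3 nodes {rose, sage, cedar}, right has 0 { }.
      Root rose: left subtree has 0 nodes { }, right has 2 {sage, cedar}.
        Root sage: left subtree has 0 nodes { }, right has 1 {cedar}.
    Root daisy: left subtree has 0 nodes { }, right has 3 {fig, aster, iris}.
      Root fig: left subtree has 0 nodes { }, right has 2 {aster, iris}.
        Root aster: left subtree has 0 nodes { }, right has 1 {iris}.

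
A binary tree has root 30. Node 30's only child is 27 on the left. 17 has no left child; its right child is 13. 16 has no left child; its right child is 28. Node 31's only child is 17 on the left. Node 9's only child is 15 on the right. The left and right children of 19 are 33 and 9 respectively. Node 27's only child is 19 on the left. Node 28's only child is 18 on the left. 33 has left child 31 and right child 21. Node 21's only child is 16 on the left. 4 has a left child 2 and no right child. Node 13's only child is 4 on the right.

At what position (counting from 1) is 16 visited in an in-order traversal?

In-order visits the left subtree, then the node, then the right subtree.
At 30: go left to 27.
  At 27: go left to 19.
    At 19: go left to 33.
      At 33: go left to 31.
        At 31: go left to 17.
          At 17: no left child.
          Visit 17.
          At 17: go right to 13.
            At 13: no left child.
            Visit 13.
            At 13: go right to 4.
              At 4: go left to 2.
                2 is a leaf — visit 2.
              Visit 4.
              At 4: no right child.
        Visit 31.
        At 31: no right child.
      Visit 33.
      At 33: go right to 21.
        At 21: go left to 16.
          At 16: no left child.
          Visit 16.
          At 16: go right to 28.
            At 28: go left to 18.
              18 is a leaf — visit 18.
            Visit 28.
            At 28: no right child.
        Visit 21.
        At 21: no right child.
    Visit 19.
    At 19: go right to 9.
      At 9: no left child.
      Visit 9.
      At 9: go right to 15.
        15 is a leaf — visit 15.
  Visit 27.
  At 27: no right child.
Visit 30.
At 30: no right child.
Full in-order sequence: 17, 13, 2, 4, 31, 33, 16, 18, 28, 21, 19, 9, 15, 27, 30.

7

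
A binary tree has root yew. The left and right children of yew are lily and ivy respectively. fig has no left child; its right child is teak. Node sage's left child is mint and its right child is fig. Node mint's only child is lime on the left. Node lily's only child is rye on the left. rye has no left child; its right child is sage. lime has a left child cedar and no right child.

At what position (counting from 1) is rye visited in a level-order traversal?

4

Level-order visits nodes level by level from the root, left to right within each level.
Level 0: yew
Level 1: lily, ivy
Level 2: rye
Level 3: sage
Level 4: mint, fig
Level 5: lime, teak
Level 6: cedar
Full level-order sequence: yew, lily, ivy, rye, sage, mint, fig, lime, teak, cedar.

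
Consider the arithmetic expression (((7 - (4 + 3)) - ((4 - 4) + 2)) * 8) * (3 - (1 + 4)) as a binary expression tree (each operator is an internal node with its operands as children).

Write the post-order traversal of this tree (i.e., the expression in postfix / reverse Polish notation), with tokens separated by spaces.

7 4 3 + - 4 4 - 2 + - 8 * 3 1 4 + - *

Post-order on an expression tree gives postfix notation: for each operator, emit left operand, right operand, then the operator.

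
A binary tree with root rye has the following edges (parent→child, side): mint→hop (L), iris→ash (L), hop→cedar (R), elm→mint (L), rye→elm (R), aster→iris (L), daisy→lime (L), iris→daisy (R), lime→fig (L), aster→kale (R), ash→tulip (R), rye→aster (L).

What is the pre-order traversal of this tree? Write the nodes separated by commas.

rye, aster, iris, ash, tulip, daisy, lime, fig, kale, elm, mint, hop, cedar

Pre-order visits the node, then its left subtree, then its right subtree.
Visit rye.
At rye: go left to aster.
  Visit aster.
  At aster: go left to iris.
    Visit iris.
    At iris: go left to ash.
      Visit ash.
      At ash: no left child.
      At ash: go right to tulip.
        tulip is a leaf — visit tulip.
    At iris: go right to daisy.
      Visit daisy.
      At daisy: go left to lime.
        Visit lime.
        At lime: go left to fig.
          fig is a leaf — visit fig.
        At lime: no right child.
      At daisy: no right child.
  At aster: go right to kale.
    kale is a leaf — visit kale.
At rye: go right to elm.
  Visit elm.
  At elm: go left to mint.
    Visit mint.
    At mint: go left to hop.
      Visit hop.
      At hop: no left child.
      At hop: go right to cedar.
        cedar is a leaf — visit cedar.
    At mint: no right child.
  At elm: no right child.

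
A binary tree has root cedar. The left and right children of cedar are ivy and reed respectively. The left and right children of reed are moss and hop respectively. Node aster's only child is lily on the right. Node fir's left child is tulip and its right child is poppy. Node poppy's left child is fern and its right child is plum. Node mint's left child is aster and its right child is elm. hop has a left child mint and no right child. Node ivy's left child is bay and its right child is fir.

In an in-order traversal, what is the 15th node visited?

In-order visits the left subtree, then the node, then the right subtree.
At cedar: go left to ivy.
  At ivy: go left to bay.
    bay is a leaf — visit bay.
  Visit ivy.
  At ivy: go right to fir.
    At fir: go left to tulip.
      tulip is a leaf — visit tulip.
    Visit fir.
    At fir: go right to poppy.
      At poppy: go left to fern.
        fern is a leaf — visit fern.
      Visit poppy.
      At poppy: go right to plum.
        plum is a leaf — visit plum.
Visit cedar.
At cedar: go right to reed.
  At reed: go left to moss.
    moss is a leaf — visit moss.
  Visit reed.
  At reed: go right to hop.
    At hop: go left to mint.
      At mint: go left to aster.
        At aster: no left child.
        Visit aster.
        At aster: go right to lily.
          lily is a leaf — visit lily.
      Visit mint.
      At mint: go right to elm.
        elm is a leaf — visit elm.
    Visit hop.
    At hop: no right child.
Full in-order sequence: bay, ivy, tulip, fir, fern, poppy, plum, cedar, moss, reed, aster, lily, mint, elm, hop.

hop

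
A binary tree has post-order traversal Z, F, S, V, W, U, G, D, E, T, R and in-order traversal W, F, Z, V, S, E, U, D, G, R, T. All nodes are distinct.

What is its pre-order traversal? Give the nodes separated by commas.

R, E, W, V, F, Z, S, D, U, G, T

The last element of post-order is the root; it splits in-order into left and right subtrees.
Root R: left subtree has 9 nodes {W, F, Z, V, S, E, U, D, G}, right has 1 {T}.
  Root E: left subtree has 5 nodes {W, F, Z, V, S}, right has 3 {U, D, G}.
    Root W: left subtree has 0 nodes { }, right has 4 {F, Z, V, S}.
      Root V: left subtree has 2 nodes {F, Z}, right has 1 {S}.
        Root F: left subtree has 0 nodes { }, right has 1 {Z}.
    Root D: left subtree has 1 node {U}, right has 1 {G}.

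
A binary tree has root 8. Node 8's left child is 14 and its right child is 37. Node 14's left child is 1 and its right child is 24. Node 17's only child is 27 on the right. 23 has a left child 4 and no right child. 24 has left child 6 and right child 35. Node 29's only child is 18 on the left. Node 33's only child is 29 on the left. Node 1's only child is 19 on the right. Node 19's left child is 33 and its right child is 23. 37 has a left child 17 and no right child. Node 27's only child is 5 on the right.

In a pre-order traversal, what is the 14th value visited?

Pre-order visits the node, then its left subtree, then its right subtree.
Visit 8.
At 8: go left to 14.
  Visit 14.
  At 14: go left to 1.
    Visit 1.
    At 1: no left child.
    At 1: go right to 19.
      Visit 19.
      At 19: go left to 33.
        Visit 33.
        At 33: go left to 29.
          Visit 29.
          At 29: go left to 18.
            18 is a leaf — visit 18.
          At 29: no right child.
        At 33: no right child.
      At 19: go right to 23.
        Visit 23.
        At 23: go left to 4.
          4 is a leaf — visit 4.
        At 23: no right child.
  At 14: go right to 24.
    Visit 24.
    At 24: go left to 6.
      6 is a leaf — visit 6.
    At 24: go right to 35.
      35 is a leaf — visit 35.
At 8: go right to 37.
  Visit 37.
  At 37: go left to 17.
    Visit 17.
    At 17: no left child.
    At 17: go right to 27.
      Visit 27.
      At 27: no left child.
      At 27: go right to 5.
        5 is a leaf — visit 5.
  At 37: no right child.
Full pre-order sequence: 8, 14, 1, 19, 33, 29, 18, 23, 4, 24, 6, 35, 37, 17, 27, 5.

17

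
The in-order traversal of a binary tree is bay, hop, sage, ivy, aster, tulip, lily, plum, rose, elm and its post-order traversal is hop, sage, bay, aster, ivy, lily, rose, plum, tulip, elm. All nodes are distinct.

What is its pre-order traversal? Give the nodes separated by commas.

elm, tulip, ivy, bay, sage, hop, aster, plum, lily, rose

The last element of post-order is the root; it splits in-order into left and right subtrees.
Root elm: left subtree has 9 nodes {bay, hop, sage, ivy, aster, tulip, lily, plum, rose}, right has 0 { }.
  Root tulip: left subtree has 5 nodes {bay, hop, sage, ivy, aster}, right has 3 {lily, plum, rose}.
    Root ivy: left subtree has 3 nodes {bay, hop, sage}, right has 1 {aster}.
      Root bay: left subtree has 0 nodes { }, right has 2 {hop, sage}.
        Root sage: left subtree has 1 node {hop}, right has 0 { }.
    Root plum: left subtree has 1 node {lily}, right has 1 {rose}.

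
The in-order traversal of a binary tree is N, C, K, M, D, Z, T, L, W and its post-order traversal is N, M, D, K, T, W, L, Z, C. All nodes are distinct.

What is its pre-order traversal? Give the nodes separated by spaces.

C N Z K D M L T W

The last element of post-order is the root; it splits in-order into left and right subtrees.
Root C: left subtree has 1 node {N}, right has 7 {K, M, D, Z, T, L, W}.
  Root Z: left subtree has 3 nodes {K, M, D}, right has 3 {T, L, W}.
    Root K: left subtree has 0 nodes { }, right has 2 {M, D}.
      Root D: left subtree has 1 node {M}, right has 0 { }.
    Root L: left subtree has 1 node {T}, right has 1 {W}.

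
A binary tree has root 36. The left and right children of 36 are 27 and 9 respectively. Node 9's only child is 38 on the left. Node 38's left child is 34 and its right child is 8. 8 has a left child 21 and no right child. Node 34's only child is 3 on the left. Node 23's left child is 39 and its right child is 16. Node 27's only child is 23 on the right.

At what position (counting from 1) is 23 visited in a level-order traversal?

Level-order visits nodes level by level from the root, left to right within each level.
Level 0: 36
Level 1: 27, 9
Level 2: 23, 38
Level 3: 39, 16, 34, 8
Level 4: 3, 21
Full level-order sequence: 36, 27, 9, 23, 38, 39, 16, 34, 8, 3, 21.

4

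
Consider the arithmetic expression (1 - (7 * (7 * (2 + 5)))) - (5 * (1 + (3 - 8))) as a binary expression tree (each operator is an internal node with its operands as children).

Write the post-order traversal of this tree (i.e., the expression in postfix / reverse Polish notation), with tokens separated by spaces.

Post-order on an expression tree gives postfix notation: for each operator, emit left operand, right operand, then the operator.

1 7 7 2 5 + * * - 5 1 3 8 - + * -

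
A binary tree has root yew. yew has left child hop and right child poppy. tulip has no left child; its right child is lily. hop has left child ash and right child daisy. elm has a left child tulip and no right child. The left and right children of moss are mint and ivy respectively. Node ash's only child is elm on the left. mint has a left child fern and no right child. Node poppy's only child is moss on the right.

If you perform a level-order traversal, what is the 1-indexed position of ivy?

Level-order visits nodes level by level from the root, left to right within each level.
Level 0: yew
Level 1: hop, poppy
Level 2: ash, daisy, moss
Level 3: elm, mint, ivy
Level 4: tulip, fern
Level 5: lily
Full level-order sequence: yew, hop, poppy, ash, daisy, moss, elm, mint, ivy, tulip, fern, lily.

9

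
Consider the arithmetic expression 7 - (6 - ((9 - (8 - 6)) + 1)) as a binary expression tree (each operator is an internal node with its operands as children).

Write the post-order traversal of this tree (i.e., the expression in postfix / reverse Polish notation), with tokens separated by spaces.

Post-order on an expression tree gives postfix notation: for each operator, emit left operand, right operand, then the operator.

7 6 9 8 6 - - 1 + - -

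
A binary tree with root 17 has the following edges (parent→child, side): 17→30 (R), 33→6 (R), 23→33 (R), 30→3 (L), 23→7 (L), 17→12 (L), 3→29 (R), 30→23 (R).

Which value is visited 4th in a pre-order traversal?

3

Pre-order visits the node, then its left subtree, then its right subtree.
Visit 17.
At 17: go left to 12.
  12 is a leaf — visit 12.
At 17: go right to 30.
  Visit 30.
  At 30: go left to 3.
    Visit 3.
    At 3: no left child.
    At 3: go right to 29.
      29 is a leaf — visit 29.
  At 30: go right to 23.
    Visit 23.
    At 23: go left to 7.
      7 is a leaf — visit 7.
    At 23: go right to 33.
      Visit 33.
      At 33: no left child.
      At 33: go right to 6.
        6 is a leaf — visit 6.
Full pre-order sequence: 17, 12, 30, 3, 29, 23, 7, 33, 6.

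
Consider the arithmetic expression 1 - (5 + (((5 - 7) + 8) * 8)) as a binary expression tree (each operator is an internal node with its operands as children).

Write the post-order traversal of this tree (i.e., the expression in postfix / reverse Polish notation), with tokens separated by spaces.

Post-order on an expression tree gives postfix notation: for each operator, emit left operand, right operand, then the operator.

1 5 5 7 - 8 + 8 * + -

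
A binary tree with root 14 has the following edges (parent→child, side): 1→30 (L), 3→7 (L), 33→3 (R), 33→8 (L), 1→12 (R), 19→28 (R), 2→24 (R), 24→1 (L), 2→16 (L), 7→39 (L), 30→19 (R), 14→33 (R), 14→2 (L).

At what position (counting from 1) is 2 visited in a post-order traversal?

8

Post-order visits the left subtree, then the right subtree, then the node.
At 14: go left to 2.
  At 2: go left to 16.
    16 is a leaf — visit 16.
  At 2: go right to 24.
    At 24: go left to 1.
      At 1: go left to 30.
        At 30: no left child.
        At 30: go right to 19.
          At 19: no left child.
          At 19: go right to 28.
            28 is a leaf — visit 28.
          Visit 19.
        Visit 30.
      At 1: go right to 12.
        12 is a leaf — visit 12.
      Visit 1.
    At 24: no right child.
    Visit 24.
  Visit 2.
At 14: go right to 33.
  At 33: go left to 8.
    8 is a leaf — visit 8.
  At 33: go right to 3.
    At 3: go left to 7.
      At 7: go left to 39.
        39 is a leaf — visit 39.
      At 7: no right child.
      Visit 7.
    At 3: no right child.
    Visit 3.
  Visit 33.
Visit 14.
Full post-order sequence: 16, 28, 19, 30, 12, 1, 24, 2, 8, 39, 7, 3, 33, 14.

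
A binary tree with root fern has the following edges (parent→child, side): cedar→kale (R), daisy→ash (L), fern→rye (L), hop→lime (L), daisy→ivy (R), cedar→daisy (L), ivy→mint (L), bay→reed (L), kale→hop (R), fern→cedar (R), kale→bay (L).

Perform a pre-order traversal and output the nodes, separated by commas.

fern, rye, cedar, daisy, ash, ivy, mint, kale, bay, reed, hop, lime

Pre-order visits the node, then its left subtree, then its right subtree.
Visit fern.
At fern: go left to rye.
  rye is a leaf — visit rye.
At fern: go right to cedar.
  Visit cedar.
  At cedar: go left to daisy.
    Visit daisy.
    At daisy: go left to ash.
      ash is a leaf — visit ash.
    At daisy: go right to ivy.
      Visit ivy.
      At ivy: go left to mint.
        mint is a leaf — visit mint.
      At ivy: no right child.
  At cedar: go right to kale.
    Visit kale.
    At kale: go left to bay.
      Visit bay.
      At bay: go left to reed.
        reed is a leaf — visit reed.
      At bay: no right child.
    At kale: go right to hop.
      Visit hop.
      At hop: go left to lime.
        lime is a leaf — visit lime.
      At hop: no right child.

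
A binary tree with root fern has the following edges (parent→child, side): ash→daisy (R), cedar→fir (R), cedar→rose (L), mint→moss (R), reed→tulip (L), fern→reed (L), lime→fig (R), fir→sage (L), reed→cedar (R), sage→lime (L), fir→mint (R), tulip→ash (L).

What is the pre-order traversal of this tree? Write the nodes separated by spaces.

fern reed tulip ash daisy cedar rose fir sage lime fig mint moss

Pre-order visits the node, then its left subtree, then its right subtree.
Visit fern.
At fern: go left to reed.
  Visit reed.
  At reed: go left to tulip.
    Visit tulip.
    At tulip: go left to ash.
      Visit ash.
      At ash: no left child.
      At ash: go right to daisy.
        daisy is a leaf — visit daisy.
    At tulip: no right child.
  At reed: go right to cedar.
    Visit cedar.
    At cedar: go left to rose.
      rose is a leaf — visit rose.
    At cedar: go right to fir.
      Visit fir.
      At fir: go left to sage.
        Visit sage.
        At sage: go left to lime.
          Visit lime.
          At lime: no left child.
          At lime: go right to fig.
            fig is a leaf — visit fig.
        At sage: no right child.
      At fir: go right to mint.
        Visit mint.
        At mint: no left child.
        At mint: go right to moss.
          moss is a leaf — visit moss.
At fern: no right child.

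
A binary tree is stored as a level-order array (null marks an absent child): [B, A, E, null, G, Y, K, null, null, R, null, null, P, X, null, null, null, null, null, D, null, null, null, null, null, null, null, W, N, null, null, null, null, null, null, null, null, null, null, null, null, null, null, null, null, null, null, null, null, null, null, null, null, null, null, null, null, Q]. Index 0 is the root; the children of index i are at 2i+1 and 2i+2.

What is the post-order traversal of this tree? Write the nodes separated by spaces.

Post-order visits the left subtree, then the right subtree, then the node.
At B: go left to A.
  At A: no left child.
  At A: go right to G.
    At G: go left to R.
      At R: go left to D.
        D is a leaf — visit D.
      At R: no right child.
      Visit R.
    At G: no right child.
    Visit G.
  Visit A.
At B: go right to E.
  At E: go left to Y.
    At Y: no left child.
    At Y: go right to P.
      P is a leaf — visit P.
    Visit Y.
  At E: go right to K.
    At K: go left to X.
      At X: go left to W.
        W is a leaf — visit W.
      At X: go right to N.
        At N: go left to Q.
          Q is a leaf — visit Q.
        At N: no right child.
        Visit N.
      Visit X.
    At K: no right child.
    Visit K.
  Visit E.
Visit B.

D R G A P Y W Q N X K E B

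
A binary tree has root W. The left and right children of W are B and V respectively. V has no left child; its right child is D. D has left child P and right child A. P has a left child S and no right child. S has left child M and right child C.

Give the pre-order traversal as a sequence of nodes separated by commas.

Pre-order visits the node, then its left subtree, then its right subtree.
Visit W.
At W: go left to B.
  B is a leaf — visit B.
At W: go right to V.
  Visit V.
  At V: no left child.
  At V: go right to D.
    Visit D.
    At D: go left to P.
      Visit P.
      At P: go left to S.
        Visit S.
        At S: go left to M.
          M is a leaf — visit M.
        At S: go right to C.
          C is a leaf — visit C.
      At P: no right child.
    At D: go right to A.
      A is a leaf — visit A.

W, B, V, D, P, S, M, C, A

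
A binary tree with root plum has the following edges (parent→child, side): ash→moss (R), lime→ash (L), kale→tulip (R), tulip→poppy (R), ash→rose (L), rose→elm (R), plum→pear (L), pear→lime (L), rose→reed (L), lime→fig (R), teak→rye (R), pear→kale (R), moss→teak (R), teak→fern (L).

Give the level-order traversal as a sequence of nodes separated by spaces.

Level-order visits nodes level by level from the root, left to right within each level.
Level 0: plum
Level 1: pear
Level 2: lime, kale
Level 3: ash, fig, tulip
Level 4: rose, moss, poppy
Level 5: reed, elm, teak
Level 6: fern, rye

plum pear lime kale ash fig tulip rose moss poppy reed elm teak fern rye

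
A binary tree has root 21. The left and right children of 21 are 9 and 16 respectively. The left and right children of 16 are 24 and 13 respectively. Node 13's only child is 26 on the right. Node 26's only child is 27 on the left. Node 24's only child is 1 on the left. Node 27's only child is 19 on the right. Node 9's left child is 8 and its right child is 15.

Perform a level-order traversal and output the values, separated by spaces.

Level-order visits nodes level by level from the root, left to right within each level.
Level 0: 21
Level 1: 9, 16
Level 2: 8, 15, 24, 13
Level 3: 1, 26
Level 4: 27
Level 5: 19

21 9 16 8 15 24 13 1 26 27 19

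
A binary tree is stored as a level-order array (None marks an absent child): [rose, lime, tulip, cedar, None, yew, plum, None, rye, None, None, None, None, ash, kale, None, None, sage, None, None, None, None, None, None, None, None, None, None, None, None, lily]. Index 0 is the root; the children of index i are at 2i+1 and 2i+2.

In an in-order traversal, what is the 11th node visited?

lily

In-order visits the left subtree, then the node, then the right subtree.
At rose: go left to lime.
  At lime: go left to cedar.
    At cedar: no left child.
    Visit cedar.
    At cedar: go right to rye.
      At rye: go left to sage.
        sage is a leaf — visit sage.
      Visit rye.
      At rye: no right child.
  Visit lime.
  At lime: no right child.
Visit rose.
At rose: go right to tulip.
  At tulip: go left to yew.
    yew is a leaf — visit yew.
  Visit tulip.
  At tulip: go right to plum.
    At plum: go left to ash.
      ash is a leaf — visit ash.
    Visit plum.
    At plum: go right to kale.
      At kale: no left child.
      Visit kale.
      At kale: go right to lily.
        lily is a leaf — visit lily.
Full in-order sequence: cedar, sage, rye, lime, rose, yew, tulip, ash, plum, kale, lily.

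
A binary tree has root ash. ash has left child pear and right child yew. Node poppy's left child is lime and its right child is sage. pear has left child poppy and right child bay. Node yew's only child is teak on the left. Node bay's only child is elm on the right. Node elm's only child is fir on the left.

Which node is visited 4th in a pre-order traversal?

lime

Pre-order visits the node, then its left subtree, then its right subtree.
Visit ash.
At ash: go left to pear.
  Visit pear.
  At pear: go left to poppy.
    Visit poppy.
    At poppy: go left to lime.
      lime is a leaf — visit lime.
    At poppy: go right to sage.
      sage is a leaf — visit sage.
  At pear: go right to bay.
    Visit bay.
    At bay: no left child.
    At bay: go right to elm.
      Visit elm.
      At elm: go left to fir.
        fir is a leaf — visit fir.
      At elm: no right child.
At ash: go right to yew.
  Visit yew.
  At yew: go left to teak.
    teak is a leaf — visit teak.
  At yew: no right child.
Full pre-order sequence: ash, pear, poppy, lime, sage, bay, elm, fir, yew, teak.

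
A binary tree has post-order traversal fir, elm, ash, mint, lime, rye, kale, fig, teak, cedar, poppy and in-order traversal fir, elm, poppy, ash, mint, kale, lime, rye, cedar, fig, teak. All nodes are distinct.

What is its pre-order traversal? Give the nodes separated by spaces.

The last element of post-order is the root; it splits in-order into left and right subtrees.
Root poppy: left subtree has 2 nodes {fir, elm}, right has 8 {ash, mint, kale, lime, rye, cedar, fig, teak}.
  Root elm: left subtree has 1 node {fir}, right has 0 { }.
  Root cedar: left subtree has 5 nodes {ash, mint, kale, lime, rye}, right has 2 {fig, teak}.
    Root kale: left subtree has 2 nodes {ash, mint}, right has 2 {lime, rye}.
      Root mint: left subtree has 1 node {ash}, right has 0 { }.
      Root rye: left subtree has 1 node {lime}, right has 0 { }.
    Root teak: left subtree has 1 node {fig}, right has 0 { }.

poppy elm fir cedar kale mint ash rye lime teak fig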